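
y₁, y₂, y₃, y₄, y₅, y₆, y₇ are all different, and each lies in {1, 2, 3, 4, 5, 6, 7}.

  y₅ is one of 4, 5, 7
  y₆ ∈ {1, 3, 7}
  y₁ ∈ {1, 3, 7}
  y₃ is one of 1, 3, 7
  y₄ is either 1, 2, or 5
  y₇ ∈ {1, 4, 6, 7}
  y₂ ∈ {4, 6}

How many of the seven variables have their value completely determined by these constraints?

2

Among the 7 variables, 2 fits only y₄ (and all 7 values in {1, 2, 3, 4, 5, 6, 7} must be used), so y₄ = 2.
Among the 6 still-open variables, 5 fits only y₅ (and all 6 values in {1, 3, 4, 5, 6, 7} must be used), so y₅ = 5.
The 3 variables y₁, y₃, y₆ are confined to {1, 3, 7}, which locks those values in; drop them from y₇.
Determined: y₄=2, y₅=5. The other variables each still have more than one consistent value. That makes 2.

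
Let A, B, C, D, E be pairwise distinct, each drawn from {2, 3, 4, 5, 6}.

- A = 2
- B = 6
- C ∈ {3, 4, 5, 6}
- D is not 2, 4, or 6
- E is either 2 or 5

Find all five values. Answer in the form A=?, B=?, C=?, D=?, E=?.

A=2, B=6, C=4, D=3, E=5

A has just one choice, so A = 2. Remove 2 from E.
B's domain is down to {6}, so B = 6. Strike 6 from C.
E has just one choice, so E = 5. Eliminate 5 elsewhere: C, D.
That leaves D = 3. Remove 3 from C.
C has just one choice, so C = 4.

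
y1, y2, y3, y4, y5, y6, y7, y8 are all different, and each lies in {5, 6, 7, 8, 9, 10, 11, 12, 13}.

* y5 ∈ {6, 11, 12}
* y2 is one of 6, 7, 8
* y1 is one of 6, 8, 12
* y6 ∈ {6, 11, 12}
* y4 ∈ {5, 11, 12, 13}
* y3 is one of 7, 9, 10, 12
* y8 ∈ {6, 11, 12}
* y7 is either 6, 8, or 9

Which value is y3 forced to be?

The 3 variables y5, y6, y8 are confined to {6, 11, 12}, which locks those values in; drop them from y1, y2, y3, y4, y7.
y1's domain is down to {8}, so y1 = 8. Remove 8 from y2, y7.
That leaves y2 = 7. So y3 can't be 7.
y7 has just one choice, so y7 = 9. Remove 9 from y3.
So y3 = 10.

10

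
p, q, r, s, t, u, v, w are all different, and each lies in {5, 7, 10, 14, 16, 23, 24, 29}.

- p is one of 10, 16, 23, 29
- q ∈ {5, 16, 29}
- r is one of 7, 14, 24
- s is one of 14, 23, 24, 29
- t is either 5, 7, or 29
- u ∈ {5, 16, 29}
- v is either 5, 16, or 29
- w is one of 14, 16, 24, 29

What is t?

Among the 8 variables, 10 fits only p (and all 8 values in {5, 7, 10, 14, 16, 23, 24, 29} must be used), so p = 10.
The 7 still-open variables together cover exactly {5, 7, 14, 16, 23, 24, 29} — 7 values for 7 variables — and 23 appears only in s's list, so s = 23.
q, u, v between them cover only {5, 16, 29} — a naked triple. Remove those values from t, w.
So t = 7.

7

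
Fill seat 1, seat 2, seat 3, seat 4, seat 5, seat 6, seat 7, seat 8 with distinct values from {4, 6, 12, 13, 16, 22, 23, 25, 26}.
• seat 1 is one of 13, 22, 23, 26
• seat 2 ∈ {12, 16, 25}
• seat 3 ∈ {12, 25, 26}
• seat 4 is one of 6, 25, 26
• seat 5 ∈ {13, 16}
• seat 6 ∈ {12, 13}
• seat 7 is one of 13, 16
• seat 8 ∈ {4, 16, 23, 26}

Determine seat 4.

6

seat 5 and seat 7 between them cover only {13, 16} — a naked pair. Remove those values from seat 1, seat 2, seat 6, seat 8.
That leaves seat 6 = 12. Strike 12 from seat 2, seat 3.
seat 2 must be 25 (only option left). Remove 25 from seat 3, seat 4.
That leaves seat 3 = 26. So seat 1, seat 4, seat 8 can't be 26.
So seat 4 = 6.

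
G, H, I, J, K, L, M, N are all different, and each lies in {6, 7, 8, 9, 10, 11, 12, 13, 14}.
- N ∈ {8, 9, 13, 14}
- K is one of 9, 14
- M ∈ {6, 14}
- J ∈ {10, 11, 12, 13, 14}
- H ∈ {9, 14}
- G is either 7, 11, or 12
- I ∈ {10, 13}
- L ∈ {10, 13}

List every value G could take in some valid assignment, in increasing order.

H and K share exactly the 2 values {9, 14}; by pigeonhole those values go to them, so strike 9, 14 from J, M, N.
That leaves M = 6.
I and L between them cover only {10, 13} — a naked pair. Remove those values from J, N.
N has just one choice, so N = 8.
No further eliminations apply; G can still be any of 7, 11, 12.

7, 11, 12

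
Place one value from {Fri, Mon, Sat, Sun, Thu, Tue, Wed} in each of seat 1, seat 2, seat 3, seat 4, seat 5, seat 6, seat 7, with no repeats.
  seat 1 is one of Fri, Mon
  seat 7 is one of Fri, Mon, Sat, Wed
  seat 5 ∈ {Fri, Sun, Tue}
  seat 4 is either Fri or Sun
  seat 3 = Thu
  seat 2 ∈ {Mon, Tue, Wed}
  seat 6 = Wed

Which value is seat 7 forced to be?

seat 3 must be Thu (only option left).
That leaves seat 6 = Wed. Eliminate Wed elsewhere: seat 2, seat 7.
Among the 5 still-open variables, Sat fits only seat 7 (and all 5 values in {Fri, Mon, Sat, Sun, Tue} must be used), so seat 7 = Sat.

Sat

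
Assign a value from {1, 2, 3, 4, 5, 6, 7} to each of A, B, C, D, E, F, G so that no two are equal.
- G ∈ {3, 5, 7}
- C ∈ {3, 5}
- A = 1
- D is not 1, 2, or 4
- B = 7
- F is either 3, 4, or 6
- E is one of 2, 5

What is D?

A's domain is down to {1}, so A = 1.
B must be 7 (only option left). Strike 7 from D, G.
The 5 still-open variables draw from only 5 values {2, 3, 4, 5, 6}, so each is used; only E can be 2, hence E = 2.
Among the 4 still-open variables, 4 fits only F (and all 4 values in {3, 4, 5, 6} must be used), so F = 4.
The 3 still-open variables draw from only 3 values {3, 5, 6}, so each is used; only D can be 6, hence D = 6.

6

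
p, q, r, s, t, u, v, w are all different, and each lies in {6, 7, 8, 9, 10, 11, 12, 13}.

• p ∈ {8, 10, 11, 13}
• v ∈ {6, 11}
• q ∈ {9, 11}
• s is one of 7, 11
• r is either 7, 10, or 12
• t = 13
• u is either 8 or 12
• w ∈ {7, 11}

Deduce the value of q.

t has just one choice, so t = 13. Eliminate 13 elsewhere: p.
The 7 still-open variables draw from only 7 values {6, 7, 8, 9, 10, 11, 12}, so each is used; only v can be 6, hence v = 6.
The 6 still-open variables draw from only 6 values {7, 8, 9, 10, 11, 12}, so each is used; only q can be 9, hence q = 9.

9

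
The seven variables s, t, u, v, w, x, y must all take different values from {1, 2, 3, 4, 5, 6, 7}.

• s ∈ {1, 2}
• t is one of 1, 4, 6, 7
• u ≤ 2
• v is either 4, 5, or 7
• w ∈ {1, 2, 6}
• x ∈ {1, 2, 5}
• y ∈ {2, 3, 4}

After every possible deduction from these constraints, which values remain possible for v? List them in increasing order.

Among the 7 variables, 3 fits only y (and all 7 values in {1, 2, 3, 4, 5, 6, 7} must be used), so y = 3.
s and u between them cover only {1, 2} — a naked pair. Remove those values from t, w, x.
w must be 6 (only option left). So t can't be 6.
x's domain is down to {5}, so x = 5. Strike 5 from v.
No further eliminations apply; v can still be any of 4, 7.

4, 7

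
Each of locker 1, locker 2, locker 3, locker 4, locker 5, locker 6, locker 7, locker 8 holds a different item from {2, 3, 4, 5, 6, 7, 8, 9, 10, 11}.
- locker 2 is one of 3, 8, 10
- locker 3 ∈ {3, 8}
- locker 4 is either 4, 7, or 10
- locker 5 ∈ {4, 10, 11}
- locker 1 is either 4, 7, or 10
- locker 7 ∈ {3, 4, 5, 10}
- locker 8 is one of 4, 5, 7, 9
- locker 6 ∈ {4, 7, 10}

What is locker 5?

11

Among the 8 variables, 9 fits only locker 8 (and all 8 values in {3, 4, 5, 7, 8, 9, 10, 11} must be used), so locker 8 = 9.
The 7 still-open variables together cover exactly {3, 4, 5, 7, 8, 10, 11} — 7 values for 7 variables — and 5 appears only in locker 7's list, so locker 7 = 5.
Among the 6 still-open variables, 11 fits only locker 5 (and all 6 values in {3, 4, 7, 8, 10, 11} must be used), so locker 5 = 11.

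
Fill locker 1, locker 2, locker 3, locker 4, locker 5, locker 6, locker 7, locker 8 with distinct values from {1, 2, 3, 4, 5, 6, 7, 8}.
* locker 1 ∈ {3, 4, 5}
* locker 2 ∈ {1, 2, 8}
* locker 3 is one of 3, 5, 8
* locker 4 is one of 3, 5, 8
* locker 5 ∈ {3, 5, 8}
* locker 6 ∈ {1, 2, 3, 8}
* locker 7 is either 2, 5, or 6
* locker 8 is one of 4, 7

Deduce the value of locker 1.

Among the 8 variables, 6 fits only locker 7 (and all 8 values in {1, 2, 3, 4, 5, 6, 7, 8} must be used), so locker 7 = 6.
The 7 still-open variables together cover exactly {1, 2, 3, 4, 5, 7, 8} — 7 values for 7 variables — and 7 appears only in locker 8's list, so locker 8 = 7.
The 6 still-open variables together cover exactly {1, 2, 3, 4, 5, 8} — 6 values for 6 variables — and 4 appears only in locker 1's list, so locker 1 = 4.

4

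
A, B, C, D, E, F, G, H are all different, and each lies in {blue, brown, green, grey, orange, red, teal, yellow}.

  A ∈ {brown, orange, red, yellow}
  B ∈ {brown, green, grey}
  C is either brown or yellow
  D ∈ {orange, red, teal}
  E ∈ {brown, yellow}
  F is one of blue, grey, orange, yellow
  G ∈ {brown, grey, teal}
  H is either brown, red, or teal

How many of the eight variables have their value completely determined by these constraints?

The 8 variables together cover exactly {blue, brown, green, grey, orange, red, teal, yellow} — 8 values for 8 variables — and blue appears only in F's list, so F = blue.
Among the 7 still-open variables, green fits only B (and all 7 values in {brown, green, grey, orange, red, teal, yellow} must be used), so B = green.
The 6 still-open variables draw from only 6 values {brown, grey, orange, red, teal, yellow}, so each is used; only G can be grey, hence G = grey.
C and E between them cover only {brown, yellow} — a naked pair. Remove those values from A, H.
Determined: B=green, F=blue, G=grey. The other variables each still have more than one consistent value. That makes 3.

3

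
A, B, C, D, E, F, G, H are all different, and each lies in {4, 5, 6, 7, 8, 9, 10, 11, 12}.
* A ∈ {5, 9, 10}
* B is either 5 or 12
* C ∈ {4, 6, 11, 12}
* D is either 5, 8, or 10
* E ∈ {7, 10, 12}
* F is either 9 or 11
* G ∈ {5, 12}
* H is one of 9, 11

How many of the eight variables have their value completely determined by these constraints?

B and G between them cover only {5, 12} — a naked pair. Remove those values from A, C, D, E.
F and H share exactly the 2 values {9, 11}; by pigeonhole those values go to them, so strike 9, 11 from A, C.
A's domain is down to {10}, so A = 10. Remove 10 from D, E.
D has just one choice, so D = 8.
E must be 7 (only option left).
Determined: A=10, D=8, E=7. The other variables each still have more than one consistent value. That makes 3.

3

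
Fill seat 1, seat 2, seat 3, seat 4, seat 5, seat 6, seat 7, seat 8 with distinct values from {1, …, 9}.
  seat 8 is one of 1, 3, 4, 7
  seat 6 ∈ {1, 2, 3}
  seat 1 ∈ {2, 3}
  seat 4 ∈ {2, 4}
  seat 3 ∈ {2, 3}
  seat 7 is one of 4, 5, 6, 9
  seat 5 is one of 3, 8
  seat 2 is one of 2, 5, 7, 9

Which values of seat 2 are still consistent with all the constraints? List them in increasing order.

5, 9

seat 1 and seat 3 between them cover only {2, 3} — a naked pair. Remove those values from seat 2, seat 4, seat 5, seat 6, seat 8.
seat 4 has just one choice, so seat 4 = 4. So seat 7, seat 8 can't be 4.
seat 5 has just one choice, so seat 5 = 8.
seat 6 has just one choice, so seat 6 = 1. So seat 8 can't be 1.
seat 8 has just one choice, so seat 8 = 7. Remove 7 from seat 2.
No further eliminations apply; seat 2 can still be any of 5, 9.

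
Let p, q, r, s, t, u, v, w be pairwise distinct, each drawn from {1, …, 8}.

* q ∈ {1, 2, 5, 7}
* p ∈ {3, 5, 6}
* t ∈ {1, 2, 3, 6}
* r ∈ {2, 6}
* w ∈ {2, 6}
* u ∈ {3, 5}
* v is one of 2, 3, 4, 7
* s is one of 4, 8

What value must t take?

1

The 8 variables together cover exactly {1, 2, 3, 4, 5, 6, 7, 8} — 8 values for 8 variables — and 8 appears only in s's list, so s = 8.
The 7 still-open variables together cover exactly {1, 2, 3, 4, 5, 6, 7} — 7 values for 7 variables — and 4 appears only in v's list, so v = 4.
Among the 6 still-open variables, 7 fits only q (and all 6 values in {1, 2, 3, 5, 6, 7} must be used), so q = 7.
Among the 5 still-open variables, 1 fits only t (and all 5 values in {1, 2, 3, 5, 6} must be used), so t = 1.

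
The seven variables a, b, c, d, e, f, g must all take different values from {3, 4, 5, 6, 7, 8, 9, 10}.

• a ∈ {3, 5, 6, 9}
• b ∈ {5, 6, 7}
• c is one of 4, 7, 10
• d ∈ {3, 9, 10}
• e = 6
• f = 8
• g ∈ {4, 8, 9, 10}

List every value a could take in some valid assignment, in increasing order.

3, 5, 9

e must be 6 (only option left). Strike 6 from a, b.
f must be 8 (only option left). Remove 8 from g.
No further eliminations apply; a can still be any of 3, 5, 9.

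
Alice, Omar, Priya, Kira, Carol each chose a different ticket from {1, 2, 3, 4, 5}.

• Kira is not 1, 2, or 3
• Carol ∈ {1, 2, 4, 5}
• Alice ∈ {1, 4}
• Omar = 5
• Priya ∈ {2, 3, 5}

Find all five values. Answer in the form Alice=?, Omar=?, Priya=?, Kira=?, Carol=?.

Omar must be 5 (only option left). Strike 5 from Priya, Kira, Carol.
That leaves Kira = 4. Strike 4 from Alice, Carol.
Alice has just one choice, so Alice = 1. Strike 1 from Carol.
Carol has just one choice, so Carol = 2. So Priya can't be 2.
Priya has just one choice, so Priya = 3.

Alice=1, Omar=5, Priya=3, Kira=4, Carol=2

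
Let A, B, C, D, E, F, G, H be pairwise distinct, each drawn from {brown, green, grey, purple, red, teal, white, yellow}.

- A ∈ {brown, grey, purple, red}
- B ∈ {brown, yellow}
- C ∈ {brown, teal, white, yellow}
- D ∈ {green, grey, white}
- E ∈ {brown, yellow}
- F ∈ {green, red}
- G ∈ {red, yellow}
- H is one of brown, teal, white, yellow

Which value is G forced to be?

red

The 8 variables draw from only 8 values {brown, green, grey, purple, red, teal, white, yellow}, so each is used; only A can be purple, hence A = purple.
Among the 7 still-open variables, grey fits only D (and all 7 values in {brown, green, grey, red, teal, white, yellow} must be used), so D = grey.
Among the 6 still-open variables, green fits only F (and all 6 values in {brown, green, red, teal, white, yellow} must be used), so F = green.
The 5 still-open variables draw from only 5 values {brown, red, teal, white, yellow}, so each is used; only G can be red, hence G = red.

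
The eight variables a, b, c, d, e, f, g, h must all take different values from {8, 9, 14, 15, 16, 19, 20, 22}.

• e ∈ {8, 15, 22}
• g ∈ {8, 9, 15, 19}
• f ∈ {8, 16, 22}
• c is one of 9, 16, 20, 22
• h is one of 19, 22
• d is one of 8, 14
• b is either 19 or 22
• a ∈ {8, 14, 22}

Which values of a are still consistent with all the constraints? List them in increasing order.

The 8 variables together cover exactly {8, 9, 14, 15, 16, 19, 20, 22} — 8 values for 8 variables — and 20 appears only in c's list, so c = 20.
The 7 still-open variables draw from only 7 values {8, 9, 14, 15, 16, 19, 22}, so each is used; only g can be 9, hence g = 9.
The 6 still-open variables together cover exactly {8, 14, 15, 16, 19, 22} — 6 values for 6 variables — and 15 appears only in e's list, so e = 15.
The 5 still-open variables draw from only 5 values {8, 14, 16, 19, 22}, so each is used; only f can be 16, hence f = 16.
The 2 variables b and h are confined to {19, 22}, which locks those values in; drop them from a.
No further eliminations apply; a can still be any of 8, 14.

8, 14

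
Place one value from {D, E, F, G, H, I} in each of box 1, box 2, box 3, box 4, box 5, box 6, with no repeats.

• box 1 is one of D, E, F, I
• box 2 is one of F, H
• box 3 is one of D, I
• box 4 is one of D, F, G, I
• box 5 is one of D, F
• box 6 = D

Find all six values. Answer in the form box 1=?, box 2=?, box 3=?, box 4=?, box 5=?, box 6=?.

box 1=E, box 2=H, box 3=I, box 4=G, box 5=F, box 6=D

box 6 has just one choice, so box 6 = D. Eliminate D elsewhere: box 1, box 3, box 4, box 5.
box 3 must be I (only option left). Remove I from box 1, box 4.
That leaves box 5 = F. Eliminate F elsewhere: box 1, box 2, box 4.
That leaves box 1 = E.
box 2 must be H (only option left).
box 4's domain is down to {G}, so box 4 = G.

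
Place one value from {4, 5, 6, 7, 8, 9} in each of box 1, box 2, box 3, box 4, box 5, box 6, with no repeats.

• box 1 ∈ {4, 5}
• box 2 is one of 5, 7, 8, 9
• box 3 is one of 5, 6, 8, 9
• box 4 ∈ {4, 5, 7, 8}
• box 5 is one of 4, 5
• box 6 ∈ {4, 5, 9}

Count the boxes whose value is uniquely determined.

2

The 6 variables draw from only 6 values {4, 5, 6, 7, 8, 9}, so each is used; only box 3 can be 6, hence box 3 = 6.
box 1 and box 5 share exactly the 2 values {4, 5}; by pigeonhole those values go to them, so strike 4, 5 from box 2, box 4, box 6.
box 6 has just one choice, so box 6 = 9. Remove 9 from box 2.
Determined: box 3=6, box 6=9. The other boxes each still have more than one consistent value. That makes 2.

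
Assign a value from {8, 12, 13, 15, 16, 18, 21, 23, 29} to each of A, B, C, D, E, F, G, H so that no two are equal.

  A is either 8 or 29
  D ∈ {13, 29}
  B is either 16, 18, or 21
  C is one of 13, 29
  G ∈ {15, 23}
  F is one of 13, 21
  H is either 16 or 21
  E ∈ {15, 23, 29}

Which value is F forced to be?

21

The 8 variables together cover exactly {8, 13, 15, 16, 18, 21, 23, 29} — 8 values for 8 variables — and 8 appears only in A's list, so A = 8.
The 7 still-open variables draw from only 7 values {13, 15, 16, 18, 21, 23, 29}, so each is used; only B can be 18, hence B = 18.
Among the 6 still-open variables, 16 fits only H (and all 6 values in {13, 15, 16, 21, 23, 29} must be used), so H = 16.
Among the 5 still-open variables, 21 fits only F (and all 5 values in {13, 15, 21, 23, 29} must be used), so F = 21.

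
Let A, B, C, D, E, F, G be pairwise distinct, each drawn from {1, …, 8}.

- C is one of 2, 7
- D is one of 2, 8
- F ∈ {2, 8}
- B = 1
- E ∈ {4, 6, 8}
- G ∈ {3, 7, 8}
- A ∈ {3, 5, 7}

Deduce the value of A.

5

B must be 1 (only option left).
The 2 variables D and F are confined to {2, 8}, which locks those values in; drop them from C, E, G.
C's domain is down to {7}, so C = 7. So A, G can't be 7.
G's domain is down to {3}, so G = 3. Strike 3 from A.
So A = 5.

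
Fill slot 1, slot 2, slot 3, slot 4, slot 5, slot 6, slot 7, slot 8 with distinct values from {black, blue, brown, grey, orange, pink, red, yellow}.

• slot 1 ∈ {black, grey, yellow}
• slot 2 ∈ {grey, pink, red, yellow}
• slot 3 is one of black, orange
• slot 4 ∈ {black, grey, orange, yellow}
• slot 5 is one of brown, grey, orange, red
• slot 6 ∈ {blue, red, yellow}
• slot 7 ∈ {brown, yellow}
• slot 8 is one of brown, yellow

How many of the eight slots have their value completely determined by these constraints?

3

The 8 variables draw from only 8 values {black, blue, brown, grey, orange, pink, red, yellow}, so each is used; only slot 6 can be blue, hence slot 6 = blue.
Among the 7 still-open variables, pink fits only slot 2 (and all 7 values in {black, brown, grey, orange, pink, red, yellow} must be used), so slot 2 = pink.
The 6 still-open variables together cover exactly {black, brown, grey, orange, red, yellow} — 6 values for 6 variables — and red appears only in slot 5's list, so slot 5 = red.
The 2 variables slot 7 and slot 8 are confined to {brown, yellow}, which locks those values in; drop them from slot 1, slot 4.
Determined: slot 2=pink, slot 5=red, slot 6=blue. The other slots each still have more than one consistent value. That makes 3.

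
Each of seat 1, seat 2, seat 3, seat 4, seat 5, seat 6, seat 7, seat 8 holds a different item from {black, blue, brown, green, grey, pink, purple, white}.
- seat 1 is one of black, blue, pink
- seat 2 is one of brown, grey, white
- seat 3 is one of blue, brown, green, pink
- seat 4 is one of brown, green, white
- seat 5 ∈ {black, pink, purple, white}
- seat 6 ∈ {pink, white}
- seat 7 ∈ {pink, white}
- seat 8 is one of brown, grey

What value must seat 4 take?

green

The 8 variables draw from only 8 values {black, blue, brown, green, grey, pink, purple, white}, so each is used; only seat 5 can be purple, hence seat 5 = purple.
The 7 still-open variables together cover exactly {black, blue, brown, green, grey, pink, white} — 7 values for 7 variables — and black appears only in seat 1's list, so seat 1 = black.
The 6 still-open variables draw from only 6 values {blue, brown, green, grey, pink, white}, so each is used; only seat 3 can be blue, hence seat 3 = blue.
Among the 5 still-open variables, green fits only seat 4 (and all 5 values in {brown, green, grey, pink, white} must be used), so seat 4 = green.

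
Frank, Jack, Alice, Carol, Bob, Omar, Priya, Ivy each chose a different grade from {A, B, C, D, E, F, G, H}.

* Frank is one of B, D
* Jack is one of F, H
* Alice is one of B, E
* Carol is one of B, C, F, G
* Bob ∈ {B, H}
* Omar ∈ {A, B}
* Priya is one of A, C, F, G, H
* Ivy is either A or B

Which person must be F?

The 8 variables together cover exactly {A, B, C, D, E, F, G, H} — 8 values for 8 variables — and D appears only in Frank's list, so Frank = D.
Among the 7 still-open variables, E fits only Alice (and all 7 values in {A, B, C, E, F, G, H} must be used), so Alice = E.
Omar and Ivy between them cover only {A, B} — a naked pair. Remove those values from Carol, Bob, Priya.
That leaves Bob = H. Strike H from Jack, Priya.
So F goes to Jack.

Jack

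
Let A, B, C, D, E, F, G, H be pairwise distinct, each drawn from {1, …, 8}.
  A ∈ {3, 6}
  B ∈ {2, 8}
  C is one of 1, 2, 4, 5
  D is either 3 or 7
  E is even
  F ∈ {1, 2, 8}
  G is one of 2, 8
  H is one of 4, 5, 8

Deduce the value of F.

1

Among the 8 variables, 7 fits only D (and all 8 values in {1, 2, 3, 4, 5, 6, 7, 8} must be used), so D = 7.
Among the 7 still-open variables, 3 fits only A (and all 7 values in {1, 2, 3, 4, 5, 6, 8} must be used), so A = 3.
The 6 still-open variables together cover exactly {1, 2, 4, 5, 6, 8} — 6 values for 6 variables — and 6 appears only in E's list, so E = 6.
The 2 variables B and G are confined to {2, 8}, which locks those values in; drop them from C, F, H.
So F = 1.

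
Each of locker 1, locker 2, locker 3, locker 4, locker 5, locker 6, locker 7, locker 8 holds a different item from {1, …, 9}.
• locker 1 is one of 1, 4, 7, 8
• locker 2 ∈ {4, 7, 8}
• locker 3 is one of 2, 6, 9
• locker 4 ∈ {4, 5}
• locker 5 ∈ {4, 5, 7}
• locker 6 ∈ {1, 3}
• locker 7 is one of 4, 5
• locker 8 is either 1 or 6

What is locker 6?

locker 4 and locker 7 between them cover only {4, 5} — a naked pair. Remove those values from locker 1, locker 2, locker 5.
locker 5 must be 7 (only option left). Strike 7 from locker 1, locker 2.
That leaves locker 2 = 8. So locker 1 can't be 8.
locker 1 must be 1 (only option left). Remove 1 from locker 6, locker 8.
So locker 6 = 3.

3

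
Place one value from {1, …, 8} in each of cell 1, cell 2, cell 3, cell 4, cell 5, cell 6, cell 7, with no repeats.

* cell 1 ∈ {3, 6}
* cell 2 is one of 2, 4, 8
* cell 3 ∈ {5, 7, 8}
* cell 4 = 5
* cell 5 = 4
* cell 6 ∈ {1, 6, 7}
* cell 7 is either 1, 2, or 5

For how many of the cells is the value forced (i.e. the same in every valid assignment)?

cell 4 has just one choice, so cell 4 = 5. So cell 3, cell 7 can't be 5.
cell 5's domain is down to {4}, so cell 5 = 4. Remove 4 from cell 2.
Determined: cell 4=5, cell 5=4. The other cells each still have more than one consistent value. That makes 2.

2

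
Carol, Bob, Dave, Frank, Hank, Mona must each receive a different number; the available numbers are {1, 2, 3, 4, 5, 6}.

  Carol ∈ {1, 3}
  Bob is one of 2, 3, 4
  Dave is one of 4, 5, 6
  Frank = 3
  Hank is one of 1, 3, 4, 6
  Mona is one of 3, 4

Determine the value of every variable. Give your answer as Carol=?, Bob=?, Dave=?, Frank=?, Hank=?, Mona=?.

Carol=1, Bob=2, Dave=5, Frank=3, Hank=6, Mona=4

Frank must be 3 (only option left). Strike 3 from Carol, Bob, Hank, Mona.
Mona's domain is down to {4}, so Mona = 4. Remove 4 from Bob, Dave, Hank.
Carol has just one choice, so Carol = 1. Remove 1 from Hank.
Bob has just one choice, so Bob = 2.
Hank's domain is down to {6}, so Hank = 6. Eliminate 6 elsewhere: Dave.
Dave has just one choice, so Dave = 5.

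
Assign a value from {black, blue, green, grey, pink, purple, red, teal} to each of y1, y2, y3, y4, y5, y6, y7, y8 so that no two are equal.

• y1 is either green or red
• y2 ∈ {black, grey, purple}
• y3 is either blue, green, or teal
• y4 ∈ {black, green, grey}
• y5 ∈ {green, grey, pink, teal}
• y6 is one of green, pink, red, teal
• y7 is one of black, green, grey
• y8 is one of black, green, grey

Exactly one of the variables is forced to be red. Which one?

The 8 variables together cover exactly {black, blue, green, grey, pink, purple, red, teal} — 8 values for 8 variables — and blue appears only in y3's list, so y3 = blue.
The 7 still-open variables together cover exactly {black, green, grey, pink, purple, red, teal} — 7 values for 7 variables — and purple appears only in y2's list, so y2 = purple.
y4, y7, y8 between them cover only {black, green, grey} — a naked triple. Remove those values from y1, y5, y6.
So red goes to y1.

y1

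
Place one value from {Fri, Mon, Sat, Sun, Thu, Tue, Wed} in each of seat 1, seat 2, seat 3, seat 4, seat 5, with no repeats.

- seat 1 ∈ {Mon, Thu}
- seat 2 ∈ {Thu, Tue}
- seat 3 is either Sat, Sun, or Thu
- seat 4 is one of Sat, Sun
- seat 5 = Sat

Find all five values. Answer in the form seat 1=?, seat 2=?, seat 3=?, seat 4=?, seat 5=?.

seat 5 must be Sat (only option left). Eliminate Sat elsewhere: seat 3, seat 4.
seat 4 has just one choice, so seat 4 = Sun. Remove Sun from seat 3.
seat 3 has just one choice, so seat 3 = Thu. Eliminate Thu elsewhere: seat 1, seat 2.
seat 1 has just one choice, so seat 1 = Mon.
That leaves seat 2 = Tue.

seat 1=Mon, seat 2=Tue, seat 3=Thu, seat 4=Sun, seat 5=Sat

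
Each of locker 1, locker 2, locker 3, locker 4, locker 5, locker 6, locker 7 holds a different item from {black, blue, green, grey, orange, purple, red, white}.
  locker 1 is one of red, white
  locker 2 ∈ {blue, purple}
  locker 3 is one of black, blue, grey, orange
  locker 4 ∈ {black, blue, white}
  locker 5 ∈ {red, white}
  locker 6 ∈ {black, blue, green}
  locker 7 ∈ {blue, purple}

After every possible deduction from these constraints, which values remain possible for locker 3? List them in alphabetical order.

grey, orange

locker 1 and locker 5 share exactly the 2 values {red, white}; by pigeonhole those values go to them, so strike red, white from locker 4.
The 2 variables locker 2 and locker 7 are confined to {blue, purple}, which locks those values in; drop them from locker 3, locker 4, locker 6.
locker 4's domain is down to {black}, so locker 4 = black. Remove black from locker 3, locker 6.
locker 6's domain is down to {green}, so locker 6 = green.
No further eliminations apply; locker 3 can still be any of grey, orange.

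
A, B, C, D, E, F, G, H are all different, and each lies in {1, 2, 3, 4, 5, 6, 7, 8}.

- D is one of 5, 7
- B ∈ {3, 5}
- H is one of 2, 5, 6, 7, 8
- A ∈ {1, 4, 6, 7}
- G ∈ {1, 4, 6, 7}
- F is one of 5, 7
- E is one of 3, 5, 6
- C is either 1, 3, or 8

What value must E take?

6

Among the 8 variables, 2 fits only H (and all 8 values in {1, 2, 3, 4, 5, 6, 7, 8} must be used), so H = 2.
The 7 still-open variables draw from only 7 values {1, 3, 4, 5, 6, 7, 8}, so each is used; only C can be 8, hence C = 8.
D and F between them cover only {5, 7} — a naked pair. Remove those values from A, B, E, G.
B's domain is down to {3}, so B = 3. Eliminate 3 elsewhere: E.
So E = 6.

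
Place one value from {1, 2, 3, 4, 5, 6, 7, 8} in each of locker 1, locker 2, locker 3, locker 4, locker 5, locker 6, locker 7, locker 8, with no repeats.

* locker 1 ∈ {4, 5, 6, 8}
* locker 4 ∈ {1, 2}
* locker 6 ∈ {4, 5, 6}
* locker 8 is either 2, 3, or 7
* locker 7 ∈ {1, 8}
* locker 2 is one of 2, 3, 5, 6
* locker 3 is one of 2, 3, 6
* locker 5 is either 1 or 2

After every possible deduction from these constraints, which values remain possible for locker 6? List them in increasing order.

4, 5, 6

The 8 variables draw from only 8 values {1, 2, 3, 4, 5, 6, 7, 8}, so each is used; only locker 8 can be 7, hence locker 8 = 7.
locker 4 and locker 5 between them cover only {1, 2} — a naked pair. Remove those values from locker 2, locker 3, locker 7.
locker 7 has just one choice, so locker 7 = 8. Remove 8 from locker 1.
No further eliminations apply; locker 6 can still be any of 4, 5, 6.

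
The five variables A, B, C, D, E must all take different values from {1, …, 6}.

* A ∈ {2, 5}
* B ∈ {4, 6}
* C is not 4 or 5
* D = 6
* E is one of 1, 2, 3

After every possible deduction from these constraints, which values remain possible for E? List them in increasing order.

D has just one choice, so D = 6. Eliminate 6 elsewhere: B, C.
B has just one choice, so B = 4.
No further eliminations apply; E can still be any of 1, 2, 3.

1, 2, 3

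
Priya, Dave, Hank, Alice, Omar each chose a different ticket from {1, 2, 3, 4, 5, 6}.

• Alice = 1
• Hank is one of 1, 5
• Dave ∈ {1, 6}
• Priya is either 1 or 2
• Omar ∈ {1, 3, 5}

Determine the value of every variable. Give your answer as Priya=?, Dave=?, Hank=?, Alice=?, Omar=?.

Alice's domain is down to {1}, so Alice = 1. Remove 1 from Priya, Dave, Hank, Omar.
That leaves Priya = 2.
Dave must be 6 (only option left).
Hank's domain is down to {5}, so Hank = 5. So Omar can't be 5.
Omar's domain is down to {3}, so Omar = 3.

Priya=2, Dave=6, Hank=5, Alice=1, Omar=3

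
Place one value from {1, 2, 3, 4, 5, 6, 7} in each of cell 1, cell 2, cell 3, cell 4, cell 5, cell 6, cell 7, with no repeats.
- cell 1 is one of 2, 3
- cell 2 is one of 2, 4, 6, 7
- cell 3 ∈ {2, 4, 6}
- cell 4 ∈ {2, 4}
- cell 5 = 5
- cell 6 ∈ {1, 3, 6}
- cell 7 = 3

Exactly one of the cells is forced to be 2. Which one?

cell 5 has just one choice, so cell 5 = 5.
cell 7 must be 3 (only option left). Remove 3 from cell 1, cell 6.
So 2 goes to cell 1.

cell 1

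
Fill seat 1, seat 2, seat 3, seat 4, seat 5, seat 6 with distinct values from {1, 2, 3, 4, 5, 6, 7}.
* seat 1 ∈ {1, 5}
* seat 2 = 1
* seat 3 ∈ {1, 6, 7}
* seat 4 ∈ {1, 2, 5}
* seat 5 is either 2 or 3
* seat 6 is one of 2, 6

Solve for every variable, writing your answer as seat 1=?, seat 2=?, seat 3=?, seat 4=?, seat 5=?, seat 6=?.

seat 1=5, seat 2=1, seat 3=7, seat 4=2, seat 5=3, seat 6=6

seat 2 has just one choice, so seat 2 = 1. Strike 1 from seat 1, seat 3, seat 4.
seat 1 has just one choice, so seat 1 = 5. Strike 5 from seat 4.
seat 4 must be 2 (only option left). So seat 5, seat 6 can't be 2.
seat 5 has just one choice, so seat 5 = 3.
seat 6's domain is down to {6}, so seat 6 = 6. Remove 6 from seat 3.
seat 3 must be 7 (only option left).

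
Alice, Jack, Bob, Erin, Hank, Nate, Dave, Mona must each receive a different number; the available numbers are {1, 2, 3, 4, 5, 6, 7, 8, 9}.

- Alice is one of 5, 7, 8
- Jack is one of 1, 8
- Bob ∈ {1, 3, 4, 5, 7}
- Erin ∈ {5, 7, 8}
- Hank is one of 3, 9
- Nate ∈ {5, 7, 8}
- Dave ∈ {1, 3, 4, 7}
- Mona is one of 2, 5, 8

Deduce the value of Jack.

The 8 variables draw from only 8 values {1, 2, 3, 4, 5, 7, 8, 9}, so each is used; only Mona can be 2, hence Mona = 2.
Among the 7 still-open variables, 9 fits only Hank (and all 7 values in {1, 3, 4, 5, 7, 8, 9} must be used), so Hank = 9.
Alice, Erin, Nate between them cover only {5, 7, 8} — a naked triple. Remove those values from Jack, Bob, Dave.
So Jack = 1.

1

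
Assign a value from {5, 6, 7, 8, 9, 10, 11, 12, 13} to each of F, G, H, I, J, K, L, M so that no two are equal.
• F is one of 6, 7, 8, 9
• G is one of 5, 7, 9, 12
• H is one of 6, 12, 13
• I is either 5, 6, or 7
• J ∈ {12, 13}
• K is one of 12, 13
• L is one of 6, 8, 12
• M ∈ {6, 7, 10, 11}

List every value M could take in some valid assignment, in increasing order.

10, 11

The 2 variables J and K are confined to {12, 13}, which locks those values in; drop them from G, H, L.
That leaves H = 6. So F, I, L, M can't be 6.
L has just one choice, so L = 8. Eliminate 8 elsewhere: F.
F, G, I between them cover only {5, 7, 9} — a naked triple. Remove those values from M.
No further eliminations apply; M can still be any of 10, 11.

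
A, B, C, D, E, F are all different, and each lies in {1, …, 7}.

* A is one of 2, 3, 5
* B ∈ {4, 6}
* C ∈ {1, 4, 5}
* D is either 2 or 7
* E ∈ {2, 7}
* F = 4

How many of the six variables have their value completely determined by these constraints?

2

F has just one choice, so F = 4. Remove 4 from B, C.
That leaves B = 6.
D and E share exactly the 2 values {2, 7}; by pigeonhole those values go to them, so strike 2, 7 from A.
Determined: B=6, F=4. The other variables each still have more than one consistent value. That makes 2.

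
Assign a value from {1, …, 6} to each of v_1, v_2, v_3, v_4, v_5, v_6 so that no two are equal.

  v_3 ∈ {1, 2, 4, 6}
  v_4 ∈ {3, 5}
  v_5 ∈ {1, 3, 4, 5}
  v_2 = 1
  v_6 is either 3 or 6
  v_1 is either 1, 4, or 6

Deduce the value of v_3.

2

v_2 has just one choice, so v_2 = 1. Remove 1 from v_1, v_3, v_5.
The 5 still-open variables together cover exactly {2, 3, 4, 5, 6} — 5 values for 5 variables — and 2 appears only in v_3's list, so v_3 = 2.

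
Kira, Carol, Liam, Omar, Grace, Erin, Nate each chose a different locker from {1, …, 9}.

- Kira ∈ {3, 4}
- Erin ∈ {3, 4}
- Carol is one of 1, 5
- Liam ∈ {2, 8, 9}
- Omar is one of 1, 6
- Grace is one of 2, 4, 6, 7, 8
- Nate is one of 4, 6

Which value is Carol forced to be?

5

Kira and Erin share exactly the 2 values {3, 4}; by pigeonhole those values go to them, so strike 3, 4 from Grace, Nate.
Nate's domain is down to {6}, so Nate = 6. Remove 6 from Omar, Grace.
Omar's domain is down to {1}, so Omar = 1. Remove 1 from Carol.
So Carol = 5.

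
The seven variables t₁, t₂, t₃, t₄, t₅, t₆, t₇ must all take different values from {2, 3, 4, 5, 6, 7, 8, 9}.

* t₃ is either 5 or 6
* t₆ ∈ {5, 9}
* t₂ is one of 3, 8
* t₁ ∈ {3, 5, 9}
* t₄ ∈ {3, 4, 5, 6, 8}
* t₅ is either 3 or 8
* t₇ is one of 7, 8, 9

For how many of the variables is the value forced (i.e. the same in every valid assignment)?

3

The 7 variables together cover exactly {3, 4, 5, 6, 7, 8, 9} — 7 values for 7 variables — and 4 appears only in t₄'s list, so t₄ = 4.
The 6 still-open variables draw from only 6 values {3, 5, 6, 7, 8, 9}, so each is used; only t₃ can be 6, hence t₃ = 6.
The 5 still-open variables draw from only 5 values {3, 5, 7, 8, 9}, so each is used; only t₇ can be 7, hence t₇ = 7.
t₂ and t₅ between them cover only {3, 8} — a naked pair. Remove those values from t₁.
Determined: t₃=6, t₄=4, t₇=7. The other variables each still have more than one consistent value. That makes 3.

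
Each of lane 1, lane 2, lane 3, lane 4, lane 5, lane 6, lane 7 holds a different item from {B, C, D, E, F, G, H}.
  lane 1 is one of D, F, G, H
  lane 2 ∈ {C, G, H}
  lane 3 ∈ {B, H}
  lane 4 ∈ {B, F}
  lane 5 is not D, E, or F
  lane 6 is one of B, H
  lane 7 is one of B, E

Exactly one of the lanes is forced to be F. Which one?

lane 4

The 7 variables draw from only 7 values {B, C, D, E, F, G, H}, so each is used; only lane 1 can be D, hence lane 1 = D.
The 6 still-open variables draw from only 6 values {B, C, E, F, G, H}, so each is used; only lane 7 can be E, hence lane 7 = E.
The 5 still-open variables together cover exactly {B, C, F, G, H} — 5 values for 5 variables — and F appears only in lane 4's list, so lane 4 = F.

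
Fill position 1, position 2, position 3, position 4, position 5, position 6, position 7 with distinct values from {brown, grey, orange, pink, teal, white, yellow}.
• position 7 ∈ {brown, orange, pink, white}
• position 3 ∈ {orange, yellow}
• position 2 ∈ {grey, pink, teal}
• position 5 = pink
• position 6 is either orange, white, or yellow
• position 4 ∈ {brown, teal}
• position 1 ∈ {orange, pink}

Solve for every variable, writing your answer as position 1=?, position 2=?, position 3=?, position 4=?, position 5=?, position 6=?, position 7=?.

position 5 has just one choice, so position 5 = pink. Remove pink from position 1, position 2, position 7.
position 1 must be orange (only option left). So position 3, position 6, position 7 can't be orange.
position 3's domain is down to {yellow}, so position 3 = yellow. Remove yellow from position 6.
position 6's domain is down to {white}, so position 6 = white. Eliminate white elsewhere: position 7.
position 7's domain is down to {brown}, so position 7 = brown. So position 4 can't be brown.
position 4's domain is down to {teal}, so position 4 = teal. So position 2 can't be teal.
position 2's domain is down to {grey}, so position 2 = grey.

position 1=orange, position 2=grey, position 3=yellow, position 4=teal, position 5=pink, position 6=white, position 7=brown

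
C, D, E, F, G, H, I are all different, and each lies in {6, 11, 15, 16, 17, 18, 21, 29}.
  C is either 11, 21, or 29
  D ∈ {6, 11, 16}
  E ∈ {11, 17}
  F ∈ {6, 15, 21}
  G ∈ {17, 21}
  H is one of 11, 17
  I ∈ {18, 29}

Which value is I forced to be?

E and H between them cover only {11, 17} — a naked pair. Remove those values from C, D, G.
G's domain is down to {21}, so G = 21. Eliminate 21 elsewhere: C, F.
That leaves C = 29. So I can't be 29.
So I = 18.

18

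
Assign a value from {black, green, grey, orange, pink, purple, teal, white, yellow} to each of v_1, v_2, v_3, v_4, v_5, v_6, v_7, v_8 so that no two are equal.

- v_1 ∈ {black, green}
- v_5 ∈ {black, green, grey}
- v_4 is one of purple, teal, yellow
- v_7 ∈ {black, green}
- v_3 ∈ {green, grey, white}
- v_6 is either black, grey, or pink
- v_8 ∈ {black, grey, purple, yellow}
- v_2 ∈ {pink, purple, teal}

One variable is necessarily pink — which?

v_6

The 8 variables draw from only 8 values {black, green, grey, pink, purple, teal, white, yellow}, so each is used; only v_3 can be white, hence v_3 = white.
The 2 variables v_1 and v_7 are confined to {black, green}, which locks those values in; drop them from v_5, v_6, v_8.
v_5 has just one choice, so v_5 = grey. Eliminate grey elsewhere: v_6, v_8.
So pink goes to v_6.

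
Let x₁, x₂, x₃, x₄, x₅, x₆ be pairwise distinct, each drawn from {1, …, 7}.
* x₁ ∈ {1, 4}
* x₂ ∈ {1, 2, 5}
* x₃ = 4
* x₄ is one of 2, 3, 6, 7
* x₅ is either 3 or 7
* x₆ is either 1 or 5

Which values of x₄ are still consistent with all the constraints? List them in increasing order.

3, 6, 7

x₃'s domain is down to {4}, so x₃ = 4. Remove 4 from x₁.
x₁'s domain is down to {1}, so x₁ = 1. Remove 1 from x₂, x₆.
x₆ has just one choice, so x₆ = 5. Eliminate 5 elsewhere: x₂.
x₂ has just one choice, so x₂ = 2. So x₄ can't be 2.
No further eliminations apply; x₄ can still be any of 3, 6, 7.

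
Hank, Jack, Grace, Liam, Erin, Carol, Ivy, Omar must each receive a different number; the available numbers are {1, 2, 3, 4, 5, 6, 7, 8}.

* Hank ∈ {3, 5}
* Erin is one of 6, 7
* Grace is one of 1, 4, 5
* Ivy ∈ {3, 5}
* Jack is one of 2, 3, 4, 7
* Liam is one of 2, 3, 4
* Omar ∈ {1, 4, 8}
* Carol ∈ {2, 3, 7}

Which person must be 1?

Among the 8 variables, 6 fits only Erin (and all 8 values in {1, 2, 3, 4, 5, 6, 7, 8} must be used), so Erin = 6.
Among the 7 still-open variables, 8 fits only Omar (and all 7 values in {1, 2, 3, 4, 5, 7, 8} must be used), so Omar = 8.
Among the 6 still-open variables, 1 fits only Grace (and all 6 values in {1, 2, 3, 4, 5, 7} must be used), so Grace = 1.

Grace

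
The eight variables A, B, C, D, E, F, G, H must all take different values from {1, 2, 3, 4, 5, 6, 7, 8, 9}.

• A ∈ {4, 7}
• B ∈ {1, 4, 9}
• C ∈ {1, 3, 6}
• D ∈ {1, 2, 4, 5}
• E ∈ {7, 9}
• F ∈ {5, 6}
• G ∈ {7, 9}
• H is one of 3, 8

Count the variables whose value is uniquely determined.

The 2 variables E and G are confined to {7, 9}, which locks those values in; drop them from A, B.
A must be 4 (only option left). Strike 4 from B, D.
B has just one choice, so B = 1. Remove 1 from C, D.
Determined: A=4, B=1. The other variables each still have more than one consistent value. That makes 2.

2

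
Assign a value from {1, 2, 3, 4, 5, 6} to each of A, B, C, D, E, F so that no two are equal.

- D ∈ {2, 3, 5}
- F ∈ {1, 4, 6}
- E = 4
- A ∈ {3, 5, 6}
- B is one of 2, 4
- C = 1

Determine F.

6

C has just one choice, so C = 1. So F can't be 1.
E's domain is down to {4}, so E = 4. Strike 4 from B, F.
So F = 6.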